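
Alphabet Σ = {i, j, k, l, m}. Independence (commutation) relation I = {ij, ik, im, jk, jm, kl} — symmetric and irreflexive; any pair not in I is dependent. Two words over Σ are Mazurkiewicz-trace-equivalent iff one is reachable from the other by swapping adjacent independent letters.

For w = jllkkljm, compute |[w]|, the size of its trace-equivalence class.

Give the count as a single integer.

piece 0:j — minimal
piece 1:l rests on {0:j}
piece 2:l rests on {1:l}
piece 3:k — minimal
piece 4:k rests on {3:k}
piece 5:l rests on {2:l}
piece 6:j rests on {5:l}
piece 7:m rests on {4:k, 5:l}
minimal pieces: {0:j, 3:k}
ways to finish when only these pieces remain (= sum over removing one remaining piece with nothing left below it):
  1 left: {6}→1  {7}→1
  2 left: {4,7}→1  {6,7}→2
  3 left: {3,4,7}→1  {4,6,7}→3  {5,6,7}→2
  4 left: {2,5,6,7}→2  {3,4,6,7}→4  {4,5,6,7}→5
  5 left: {1,2,5,6,7}→2  {2,4,5,6,7}→7  {3,4,5,6,7}→9
  6 left: {0,1,2,5,6,7}→2  {1,2,4,5,6,7}→9  {2,3,4,5,6,7}→16
  placing 0:j first → 25 extensions
  placing 3:k first → 11 extensions
total linear extensions = 36

36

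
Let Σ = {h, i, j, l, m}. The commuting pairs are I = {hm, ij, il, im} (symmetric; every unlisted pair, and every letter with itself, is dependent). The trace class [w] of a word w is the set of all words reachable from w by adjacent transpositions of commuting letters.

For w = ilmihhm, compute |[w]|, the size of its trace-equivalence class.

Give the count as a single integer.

0(i) covers ∅
1(l) covers ∅
2(m) covers 1:l
3(i) covers 0:i
4(h) covers 1:l, 3:i
5(h) covers 4:h
6(m) covers 2:m
floor of heap: 0:i, 1:l
completions by unplaced set U, small U first (add the entries for U minus each lowest piece of U):
  |U|=1: {5}:1  {6}:1
  |U|=2: {2,6}:1  {4,5}:1  {5,6}:2
  |U|=3: {2,5,6}:3  {3,4,5}:1  {4,5,6}:3
  |U|=4: {0,3,4,5}:1  {2,4,5,6}:6  {3,4,5,6}:4
  |U|=5: {0,3,4,5,6}:5  {1,2,4,5,6}:6  {2,3,4,5,6}:10
  start at 0(i): 16
  start at 1(l): 15
sum over floor = 31

31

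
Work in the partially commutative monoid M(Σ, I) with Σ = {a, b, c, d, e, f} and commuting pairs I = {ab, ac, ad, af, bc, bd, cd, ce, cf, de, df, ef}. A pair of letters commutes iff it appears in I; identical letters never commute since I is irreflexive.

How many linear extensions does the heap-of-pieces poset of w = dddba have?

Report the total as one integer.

20

0(d) covers ∅
1(d) covers 0:d
2(d) covers 1:d
3(b) covers ∅
4(a) covers ∅
floor of heap: 0:d, 3:b, 4:a
completions by unplaced set U, small U first (add the entries for U minus each lowest piece of U):
  |U|=1: {2}:1  {3}:1  {4}:1
  |U|=2: {1,2}:1  {2,3}:2  {2,4}:2  {3,4}:2
  |U|=3: {0,1,2}:1  {1,2,3}:3  {1,2,4}:3  {2,3,4}:6
  start at 0(d): 12
  start at 3(b): 4
  start at 4(a): 4
sum over floor = 20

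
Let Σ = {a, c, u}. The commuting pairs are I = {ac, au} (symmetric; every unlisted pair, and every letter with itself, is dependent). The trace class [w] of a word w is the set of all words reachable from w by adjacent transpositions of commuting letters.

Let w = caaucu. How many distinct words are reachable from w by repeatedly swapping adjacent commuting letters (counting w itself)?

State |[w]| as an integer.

piece 0:c — minimal
piece 1:a — minimal
piece 2:a rests on {1:a}
piece 3:u rests on {0:c}
piece 4:c rests on {3:u}
piece 5:u rests on {4:c}
minimal pieces: {0:c, 1:a}
ways to finish when only these pieces remain (= sum over removing one remaining piece with nothing left below it):
  1 left: {2}→1  {5}→1
  2 left: {1,2}→1  {2,5}→2  {4,5}→1
  3 left: {1,2,5}→3  {2,4,5}→3  {3,4,5}→1
  4 left: {0,3,4,5}→1  {1,2,4,5}→6  {2,3,4,5}→4
  placing 0:c first → 10 extensions
  placing 1:a first → 5 extensions
total linear extensions = 15

15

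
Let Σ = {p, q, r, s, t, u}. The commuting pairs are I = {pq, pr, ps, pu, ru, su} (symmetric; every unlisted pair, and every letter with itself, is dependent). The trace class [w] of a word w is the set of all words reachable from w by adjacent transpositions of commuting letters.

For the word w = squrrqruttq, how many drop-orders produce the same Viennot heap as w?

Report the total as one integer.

6

0(s) covers ∅
1(q) covers 0:s
2(u) covers 1:q
3(r) covers 1:q
4(r) covers 3:r
5(q) covers 2:u, 4:r
6(r) covers 5:q
7(u) covers 5:q
8(t) covers 6:r, 7:u
9(t) covers 8:t
10(q) covers 9:t
floor of heap: 0:s
completions by unplaced set U, small U first (add the entries for U minus each lowest piece of U):
  |U|=1: {10}:1
  |U|=2: {9,10}:1
  |U|=3: {8,9,10}:1
  |U|=4: {6,8,9,10}:1  {7,8,9,10}:1
  |U|=5: {6,7,8,9,10}:2
  |U|=6: {5,6,7,8,9,10}:2
  |U|=7: {2,5,6,7,8,9,10}:2  {4,5,6,7,8,9,10}:2
  |U|=8: {2,4,5,6,7,8,9,10}:4  {3,4,5,6,7,8,9,10}:2
  |U|=9: {2,3,4,5,6,7,8,9,10}:6
  start at 0(s): 6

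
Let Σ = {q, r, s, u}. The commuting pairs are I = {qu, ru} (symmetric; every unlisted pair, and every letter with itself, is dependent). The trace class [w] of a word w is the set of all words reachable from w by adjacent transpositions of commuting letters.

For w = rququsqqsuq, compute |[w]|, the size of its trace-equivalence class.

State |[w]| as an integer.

piece 0:r — minimal
piece 1:q rests on {0:r}
piece 2:u — minimal
piece 3:q rests on {1:q}
piece 4:u rests on {2:u}
piece 5:s rests on {3:q, 4:u}
piece 6:q rests on {5:s}
piece 7:q rests on {6:q}
piece 8:s rests on {7:q}
piece 9:u rests on {8:s}
piece 10:q rests on {8:s}
minimal pieces: {0:r, 2:u}
ways to finish when only these pieces remain (= sum over removing one remaining piece with nothing left below it):
  1 left: {9}→1  {10}→1
  2 left: {9,10}→2
  3 left: {8,9,10}→2
  4 left: {7,8,9,10}→2
  5 left: {6,7,8,9,10}→2
  6 left: {5,6,7,8,9,10}→2
  7 left: {3,5,6,7,8,9,10}→2  {4,5,6,7,8,9,10}→2
  8 left: {1,3,5,6,7,8,9,10}→2  {2,4,5,6,7,8,9,10}→2  {3,4,5,6,7,8,9,10}→4
  9 left: {0,1,3,5,6,7,8,9,10}→2  {1,3,4,5,6,7,8,9,10}→6  {2,3,4,5,6,7,8,9,10}→6
  placing 0:r first → 12 extensions
  placing 2:u first → 8 extensions
total linear extensions = 20

20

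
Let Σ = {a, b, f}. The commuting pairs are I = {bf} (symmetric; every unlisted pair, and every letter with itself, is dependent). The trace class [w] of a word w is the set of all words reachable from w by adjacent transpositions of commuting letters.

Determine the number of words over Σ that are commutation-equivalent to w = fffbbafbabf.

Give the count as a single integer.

40

0(f) covers ∅
1(f) covers 0:f
2(f) covers 1:f
3(b) covers ∅
4(b) covers 3:b
5(a) covers 2:f, 4:b
6(f) covers 5:a
7(b) covers 5:a
8(a) covers 6:f, 7:b
9(b) covers 8:a
10(f) covers 8:a
floor of heap: 0:f, 3:b
completions by unplaced set U, small U first (add the entries for U minus each lowest piece of U):
  |U|=1: {9}:1  {10}:1
  |U|=2: {9,10}:2
  |U|=3: {8,9,10}:2
  |U|=4: {6,8,9,10}:2  {7,8,9,10}:2
  |U|=5: {6,7,8,9,10}:4
  |U|=6: {5,6,7,8,9,10}:4
  |U|=7: {2,5,6,7,8,9,10}:4  {4,5,6,7,8,9,10}:4
  |U|=8: {1,2,5,6,7,8,9,10}:4  {2,4,5,6,7,8,9,10}:8  {3,4,5,6,7,8,9,10}:4
  |U|=9: {0,1,2,5,6,7,8,9,10}:4  {1,2,4,5,6,7,8,9,10}:12  {2,3,4,5,6,7,8,9,10}:12
  start at 0(f): 24
  start at 3(b): 16
sum over floor = 40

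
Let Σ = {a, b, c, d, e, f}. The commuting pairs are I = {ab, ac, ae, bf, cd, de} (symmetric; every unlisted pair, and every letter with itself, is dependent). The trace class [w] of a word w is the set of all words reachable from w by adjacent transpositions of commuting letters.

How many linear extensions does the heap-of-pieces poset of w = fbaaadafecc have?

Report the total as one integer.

#0=f has no predecessor
#1=b has no predecessor
#2=a depends on [0:f]
#3=a depends on [2:a]
#4=a depends on [3:a]
#5=d depends on [1:b, 4:a]
#6=a depends on [5:d]
#7=f depends on [6:a]
#8=e depends on [7:f]
#9=c depends on [8:e]
#10=c depends on [9:c]
sources: [0:f, 1:b]
N(rest) = Σ N(rest − s) over sources s of rest; N(one piece) = 1:
  size 1 → [10]=1
  size 2 → [9,10]=1
  size 3 → [8,9,10]=1
  size 4 → [7,8,9,10]=1
  size 5 → [6,7,8,9,10]=1
  size 6 → [5,6,7,8,9,10]=1
  size 7 → [1,5,6,7,8,9,10]=1  [4,5,6,7,8,9,10]=1
  size 8 → [1,4,5,6,7,8,9,10]=2  [3,4,5,6,7,8,9,10]=1
  size 9 → [1,3,4,5,6,7,8,9,10]=3  [2,3,4,5,6,7,8,9,10]=1
  first=0(f) contributes 4
  first=1(b) contributes 1
|[w]| = 5

5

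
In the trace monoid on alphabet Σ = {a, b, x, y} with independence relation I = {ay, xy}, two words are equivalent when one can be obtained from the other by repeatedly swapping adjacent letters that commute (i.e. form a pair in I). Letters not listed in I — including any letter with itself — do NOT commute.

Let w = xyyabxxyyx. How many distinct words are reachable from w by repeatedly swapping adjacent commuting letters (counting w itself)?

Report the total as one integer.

drop 0:x onto floor
drop 1:y onto floor
drop 2:y onto {1:y}
drop 3:a onto {0:x}
drop 4:b onto {2:y, 3:a}
drop 5:x onto {4:b}
drop 6:x onto {5:x}
drop 7:y onto {4:b}
drop 8:y onto {7:y}
drop 9:x onto {6:x}
ground layer = {0:x, 1:y}
drop-orders for the pieces not yet dropped (sum over which currently-grounded one goes next):
  1 to go: {8} 1  {9} 1
  2 to go: {6,9} 1  {7,8} 1  {8,9} 2
  3 to go: {5,6,9} 1  {6,8,9} 3  {7,8,9} 3
  4 to go: {5,6,8,9} 4  {6,7,8,9} 6
  5 to go: {5,6,7,8,9} 10
  6 to go: {4,5,6,7,8,9} 10
  7 to go: {2,4,5,6,7,8,9} 10  {3,4,5,6,7,8,9} 10
  8 to go: {0,3,4,5,6,7,8,9} 10  {1,2,4,5,6,7,8,9} 10  {2,3,4,5,6,7,8,9} 20
  if 0:x drops first: 30 orders
  if 1:y drops first: 30 orders
heap linearizations: 60

60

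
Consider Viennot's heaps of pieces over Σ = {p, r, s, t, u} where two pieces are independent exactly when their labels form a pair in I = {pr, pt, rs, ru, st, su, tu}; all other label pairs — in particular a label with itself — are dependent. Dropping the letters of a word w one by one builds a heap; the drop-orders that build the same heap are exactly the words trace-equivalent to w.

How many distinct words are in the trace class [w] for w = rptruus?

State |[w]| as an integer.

piece 0:r — minimal
piece 1:p — minimal
piece 2:t rests on {0:r}
piece 3:r rests on {2:t}
piece 4:u rests on {1:p}
piece 5:u rests on {4:u}
piece 6:s rests on {1:p}
minimal pieces: {0:r, 1:p}
ways to finish when only these pieces remain (= sum over removing one remaining piece with nothing left below it):
  1 left: {3}→1  {5}→1  {6}→1
  2 left: {2,3}→1  {3,5}→2  {3,6}→2  {4,5}→1  {5,6}→2
  3 left: {0,2,3}→1  {2,3,5}→3  {2,3,6}→3  {3,4,5}→3  {3,5,6}→6  {4,5,6}→3
  4 left: {0,2,3,5}→4  {0,2,3,6}→4  {1,4,5,6}→3  {2,3,4,5}→6  {2,3,5,6}→12  {3,4,5,6}→12
  5 left: {0,2,3,4,5}→10  {0,2,3,5,6}→20  {1,3,4,5,6}→15  {2,3,4,5,6}→30
  placing 0:r first → 45 extensions
  placing 1:p first → 60 extensions
total linear extensions = 105

105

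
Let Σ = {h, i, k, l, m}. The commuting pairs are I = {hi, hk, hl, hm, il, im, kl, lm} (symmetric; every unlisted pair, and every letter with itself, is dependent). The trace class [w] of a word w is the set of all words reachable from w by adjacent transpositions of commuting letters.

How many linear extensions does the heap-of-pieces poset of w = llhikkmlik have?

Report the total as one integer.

#0=l has no predecessor
#1=l depends on [0:l]
#2=h has no predecessor
#3=i has no predecessor
#4=k depends on [3:i]
#5=k depends on [4:k]
#6=m depends on [5:k]
#7=l depends on [1:l]
#8=i depends on [5:k]
#9=k depends on [6:m, 8:i]
sources: [0:l, 2:h, 3:i]
N(rest) = Σ N(rest − s) over sources s of rest; N(one piece) = 1:
  size 1 → [2]=1  [7]=1  [9]=1
  size 2 → [1,7]=1  [2,7]=2  [2,9]=2  [6,9]=1  [7,9]=2  [8,9]=1
  size 3 → [0,1,7]=1  [1,2,7]=3  [1,7,9]=3  [2,6,9]=3  [2,7,9]=6  [2,8,9]=3  [6,7,9]=3  [6,8,9]=2  [7,8,9]=3
  size 4 → [0,1,2,7]=4  [0,1,7,9]=4  [1,2,7,9]=12  [1,6,7,9]=6  [1,7,8,9]=6  [2,6,7,9]=12  [2,6,8,9]=8  [2,7,8,9]=12  [5,6,8,9]=2  [6,7,8,9]=8
  size 5 → [0,1,2,7,9]=20  [0,1,6,7,9]=10  [0,1,7,8,9]=10  [1,2,6,7,9]=30  [1,2,7,8,9]=30  [1,6,7,8,9]=20  [2,5,6,8,9]=10  [2,6,7,8,9]=40  [4,5,6,8,9]=2  [5,6,7,8,9]=10
  size 6 → [0,1,2,6,7,9]=60  [0,1,2,7,8,9]=60  [0,1,6,7,8,9]=40  [1,2,6,7,8,9]=120  [1,5,6,7,8,9]=30  [2,4,5,6,8,9]=12  [2,5,6,7,8,9]=60  [3,4,5,6,8,9]=2  [4,5,6,7,8,9]=12
  size 7 → [0,1,2,6,7,8,9]=280  [0,1,5,6,7,8,9]=70  [1,2,5,6,7,8,9]=210  [1,4,5,6,7,8,9]=42  [2,3,4,5,6,8,9]=14  [2,4,5,6,7,8,9]=84  [3,4,5,6,7,8,9]=14
  size 8 → [0,1,2,5,6,7,8,9]=560  [0,1,4,5,6,7,8,9]=112  [1,2,4,5,6,7,8,9]=336  [1,3,4,5,6,7,8,9]=56  [2,3,4,5,6,7,8,9]=112
  first=0(l) contributes 504
  first=2(h) contributes 168
  first=3(i) contributes 1008
|[w]| = 1680

1680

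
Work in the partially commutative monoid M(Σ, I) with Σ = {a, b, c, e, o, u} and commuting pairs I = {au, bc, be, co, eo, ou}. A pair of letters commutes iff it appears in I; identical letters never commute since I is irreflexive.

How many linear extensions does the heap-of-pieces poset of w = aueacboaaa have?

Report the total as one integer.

drop 0:a onto floor
drop 1:u onto floor
drop 2:e onto {0:a, 1:u}
drop 3:a onto {2:e}
drop 4:c onto {3:a}
drop 5:b onto {3:a}
drop 6:o onto {5:b}
drop 7:a onto {4:c, 6:o}
drop 8:a onto {7:a}
drop 9:a onto {8:a}
ground layer = {0:a, 1:u}
drop-orders for the pieces not yet dropped (sum over which currently-grounded one goes next):
  1 to go: {9} 1
  2 to go: {8,9} 1
  3 to go: {7,8,9} 1
  4 to go: {4,7,8,9} 1  {6,7,8,9} 1
  5 to go: {4,6,7,8,9} 2  {5,6,7,8,9} 1
  6 to go: {4,5,6,7,8,9} 3
  7 to go: {3,4,5,6,7,8,9} 3
  8 to go: {2,3,4,5,6,7,8,9} 3
  if 0:a drops first: 3 orders
  if 1:u drops first: 3 orders
heap linearizations: 6

6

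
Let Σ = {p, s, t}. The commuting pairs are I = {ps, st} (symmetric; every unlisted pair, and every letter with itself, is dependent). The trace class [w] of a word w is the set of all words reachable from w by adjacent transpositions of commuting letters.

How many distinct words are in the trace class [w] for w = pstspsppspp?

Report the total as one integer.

330

#0=p has no predecessor
#1=s has no predecessor
#2=t depends on [0:p]
#3=s depends on [1:s]
#4=p depends on [2:t]
#5=s depends on [3:s]
#6=p depends on [4:p]
#7=p depends on [6:p]
#8=s depends on [5:s]
#9=p depends on [7:p]
#10=p depends on [9:p]
sources: [0:p, 1:s]
N(rest) = Σ N(rest − s) over sources s of rest; N(one piece) = 1:
  size 1 → [8]=1  [10]=1
  size 2 → [5,8]=1  [8,10]=2  [9,10]=1
  size 3 → [3,5,8]=1  [5,8,10]=3  [7,9,10]=1  [8,9,10]=3
  size 4 → [1,3,5,8]=1  [3,5,8,10]=4  [5,8,9,10]=6  [6,7,9,10]=1  [7,8,9,10]=4
  size 5 → [1,3,5,8,10]=5  [3,5,8,9,10]=10  [4,6,7,9,10]=1  [5,7,8,9,10]=10  [6,7,8,9,10]=5
  size 6 → [1,3,5,8,9,10]=15  [2,4,6,7,9,10]=1  [3,5,7,8,9,10]=20  [4,6,7,8,9,10]=6  [5,6,7,8,9,10]=15
  size 7 → [0,2,4,6,7,9,10]=1  [1,3,5,7,8,9,10]=35  [2,4,6,7,8,9,10]=7  [3,5,6,7,8,9,10]=35  [4,5,6,7,8,9,10]=21
  size 8 → [0,2,4,6,7,8,9,10]=8  [1,3,5,6,7,8,9,10]=70  [2,4,5,6,7,8,9,10]=28  [3,4,5,6,7,8,9,10]=56
  size 9 → [0,2,4,5,6,7,8,9,10]=36  [1,3,4,5,6,7,8,9,10]=126  [2,3,4,5,6,7,8,9,10]=84
  first=0(p) contributes 210
  first=1(s) contributes 120
|[w]| = 330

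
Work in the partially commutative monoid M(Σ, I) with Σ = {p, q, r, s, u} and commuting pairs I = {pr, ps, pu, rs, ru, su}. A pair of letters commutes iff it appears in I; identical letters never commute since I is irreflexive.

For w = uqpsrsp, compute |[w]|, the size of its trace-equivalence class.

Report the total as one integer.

#0=u has no predecessor
#1=q depends on [0:u]
#2=p depends on [1:q]
#3=s depends on [1:q]
#4=r depends on [1:q]
#5=s depends on [3:s]
#6=p depends on [2:p]
sources: [0:u]
N(rest) = Σ N(rest − s) over sources s of rest; N(one piece) = 1:
  size 1 → [4]=1  [5]=1  [6]=1
  size 2 → [2,6]=1  [3,5]=1  [4,5]=2  [4,6]=2  [5,6]=2
  size 3 → [2,4,6]=3  [2,5,6]=3  [3,4,5]=3  [3,5,6]=3  [4,5,6]=6
  size 4 → [2,3,5,6]=6  [2,4,5,6]=12  [3,4,5,6]=12
  size 5 → [2,3,4,5,6]=30
  first=0(u) contributes 30

30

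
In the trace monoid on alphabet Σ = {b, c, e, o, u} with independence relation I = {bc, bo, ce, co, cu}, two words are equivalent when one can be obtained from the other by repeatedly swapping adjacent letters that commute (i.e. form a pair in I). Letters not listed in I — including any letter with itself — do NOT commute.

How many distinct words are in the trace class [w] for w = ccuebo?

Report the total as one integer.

30

0(c) covers ∅
1(c) covers 0:c
2(u) covers ∅
3(e) covers 2:u
4(b) covers 3:e
5(o) covers 3:e
floor of heap: 0:c, 2:u
completions by unplaced set U, small U first (add the entries for U minus each lowest piece of U):
  |U|=1: {1}:1  {4}:1  {5}:1
  |U|=2: {0,1}:1  {1,4}:2  {1,5}:2  {4,5}:2
  |U|=3: {0,1,4}:3  {0,1,5}:3  {1,4,5}:6  {3,4,5}:2
  |U|=4: {0,1,4,5}:12  {1,3,4,5}:8  {2,3,4,5}:2
  start at 0(c): 10
  start at 2(u): 20
sum over floor = 30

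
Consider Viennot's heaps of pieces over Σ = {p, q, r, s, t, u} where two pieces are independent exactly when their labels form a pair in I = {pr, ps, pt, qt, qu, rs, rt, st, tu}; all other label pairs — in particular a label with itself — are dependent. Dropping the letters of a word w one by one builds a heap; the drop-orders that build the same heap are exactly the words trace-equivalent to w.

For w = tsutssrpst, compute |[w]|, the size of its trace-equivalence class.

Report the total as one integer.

piece 0:t — minimal
piece 1:s — minimal
piece 2:u rests on {1:s}
piece 3:t rests on {0:t}
piece 4:s rests on {2:u}
piece 5:s rests on {4:s}
piece 6:r rests on {2:u}
piece 7:p rests on {2:u}
piece 8:s rests on {5:s}
piece 9:t rests on {3:t}
minimal pieces: {0:t, 1:s}
ways to finish when only these pieces remain (= sum over removing one remaining piece with nothing left below it):
  1 left: {6}→1  {7}→1  {8}→1  {9}→1
  2 left: {3,9}→1  {5,8}→1  {6,7}→2  {6,8}→2  {6,9}→2  {7,8}→2  {7,9}→2  {8,9}→2
  3 left: {0,3,9}→1  {3,6,9}→3  {3,7,9}→3  {3,8,9}→3  {4,5,8}→1  {5,6,8}→3  {5,7,8}→3  {5,8,9}→3  {6,7,8}→6  {6,7,9}→6  {6,8,9}→6  {7,8,9}→6
  4 left: {0,3,6,9}→4  {0,3,7,9}→4  {0,3,8,9}→4  {3,5,8,9}→6  {3,6,7,9}→12  {3,6,8,9}→12  {3,7,8,9}→12  {4,5,6,8}→4  {4,5,7,8}→4  {4,5,8,9}→4  {5,6,7,8}→12  {5,6,8,9}→12  {5,7,8,9}→12  {6,7,8,9}→24
  5 left: {0,3,5,8,9}→10  {0,3,6,7,9}→20  {0,3,6,8,9}→20  {0,3,7,8,9}→20  {3,4,5,8,9}→10  {3,5,6,8,9}→30  {3,5,7,8,9}→30  {3,6,7,8,9}→60  {4,5,6,7,8}→20  {4,5,6,8,9}→20  {4,5,7,8,9}→20  {5,6,7,8,9}→60
  6 left: {0,3,4,5,8,9}→20  {0,3,5,6,8,9}→60  {0,3,5,7,8,9}→60  {0,3,6,7,8,9}→120  {2,4,5,6,7,8}→20  {3,4,5,6,8,9}→60  {3,4,5,7,8,9}→60  {3,5,6,7,8,9}→180  {4,5,6,7,8,9}→120
  7 left: {0,3,4,5,6,8,9}→140  {0,3,4,5,7,8,9}→140  {0,3,5,6,7,8,9}→420  {1,2,4,5,6,7,8}→20  {2,4,5,6,7,8,9}→140  {3,4,5,6,7,8,9}→420
  8 left: {0,3,4,5,6,7,8,9}→1120  {1,2,4,5,6,7,8,9}→160  {2,3,4,5,6,7,8,9}→560
  placing 0:t first → 720 extensions
  placing 1:s first → 1680 extensions
total linear extensions = 2400

2400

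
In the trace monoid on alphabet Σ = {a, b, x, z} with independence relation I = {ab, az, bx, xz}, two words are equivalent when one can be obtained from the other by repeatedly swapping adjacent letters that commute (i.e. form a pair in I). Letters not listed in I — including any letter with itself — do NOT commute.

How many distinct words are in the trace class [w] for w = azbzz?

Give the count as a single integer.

5

piece 0:a — minimal
piece 1:z — minimal
piece 2:b rests on {1:z}
piece 3:z rests on {2:b}
piece 4:z rests on {3:z}
minimal pieces: {0:a, 1:z}
ways to finish when only these pieces remain (= sum over removing one remaining piece with nothing left below it):
  1 left: {0}→1  {4}→1
  2 left: {0,4}→2  {3,4}→1
  3 left: {0,3,4}→3  {2,3,4}→1
  placing 0:a first → 1 extensions
  placing 1:z first → 4 extensions
total linear extensions = 5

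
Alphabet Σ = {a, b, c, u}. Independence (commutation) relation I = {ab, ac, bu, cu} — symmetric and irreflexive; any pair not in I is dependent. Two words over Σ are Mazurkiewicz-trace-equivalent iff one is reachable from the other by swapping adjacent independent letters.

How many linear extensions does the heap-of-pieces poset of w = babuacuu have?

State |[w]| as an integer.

piece 0:b — minimal
piece 1:a — minimal
piece 2:b rests on {0:b}
piece 3:u rests on {1:a}
piece 4:a rests on {3:u}
piece 5:c rests on {2:b}
piece 6:u rests on {4:a}
piece 7:u rests on {6:u}
minimal pieces: {0:b, 1:a}
ways to finish when only these pieces remain (= sum over removing one remaining piece with nothing left below it):
  1 left: {5}→1  {7}→1
  2 left: {2,5}→1  {5,7}→2  {6,7}→1
  3 left: {0,2,5}→1  {2,5,7}→3  {4,6,7}→1  {5,6,7}→3
  4 left: {0,2,5,7}→4  {2,5,6,7}→6  {3,4,6,7}→1  {4,5,6,7}→4
  5 left: {0,2,5,6,7}→10  {1,3,4,6,7}→1  {2,4,5,6,7}→10  {3,4,5,6,7}→5
  6 left: {0,2,4,5,6,7}→20  {1,3,4,5,6,7}→6  {2,3,4,5,6,7}→15
  placing 0:b first → 21 extensions
  placing 1:a first → 35 extensions
total linear extensions = 56

56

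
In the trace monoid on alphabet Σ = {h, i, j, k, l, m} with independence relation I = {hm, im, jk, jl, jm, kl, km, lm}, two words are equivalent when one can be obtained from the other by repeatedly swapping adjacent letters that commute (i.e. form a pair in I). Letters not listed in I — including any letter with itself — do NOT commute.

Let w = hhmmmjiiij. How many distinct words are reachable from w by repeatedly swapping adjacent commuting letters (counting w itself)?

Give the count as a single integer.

piece 0:h — minimal
piece 1:h rests on {0:h}
piece 2:m — minimal
piece 3:m rests on {2:m}
piece 4:m rests on {3:m}
piece 5:j rests on {1:h}
piece 6:i rests on {5:j}
piece 7:i rests on {6:i}
piece 8:i rests on {7:i}
piece 9:j rests on {8:i}
minimal pieces: {0:h, 2:m}
ways to finish when only these pieces remain (= sum over removing one remaining piece with nothing left below it):
  1 left: {4}→1  {9}→1
  2 left: {3,4}→1  {4,9}→2  {8,9}→1
  3 left: {2,3,4}→1  {3,4,9}→3  {4,8,9}→3  {7,8,9}→1
  4 left: {2,3,4,9}→4  {3,4,8,9}→6  {4,7,8,9}→4  {6,7,8,9}→1
  5 left: {2,3,4,8,9}→10  {3,4,7,8,9}→10  {4,6,7,8,9}→5  {5,6,7,8,9}→1
  6 left: {1,5,6,7,8,9}→1  {2,3,4,7,8,9}→20  {3,4,6,7,8,9}→15  {4,5,6,7,8,9}→6
  7 left: {0,1,5,6,7,8,9}→1  {1,4,5,6,7,8,9}→7  {2,3,4,6,7,8,9}→35  {3,4,5,6,7,8,9}→21
  8 left: {0,1,4,5,6,7,8,9}→8  {1,3,4,5,6,7,8,9}→28  {2,3,4,5,6,7,8,9}→56
  placing 0:h first → 84 extensions
  placing 2:m first → 36 extensions
total linear extensions = 120

120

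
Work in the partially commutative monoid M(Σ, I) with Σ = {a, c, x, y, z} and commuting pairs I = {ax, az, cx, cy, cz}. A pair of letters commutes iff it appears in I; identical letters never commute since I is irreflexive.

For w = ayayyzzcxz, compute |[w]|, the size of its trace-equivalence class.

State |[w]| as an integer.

7

0(a) covers ∅
1(y) covers 0:a
2(a) covers 1:y
3(y) covers 2:a
4(y) covers 3:y
5(z) covers 4:y
6(z) covers 5:z
7(c) covers 2:a
8(x) covers 6:z
9(z) covers 8:x
floor of heap: 0:a
completions by unplaced set U, small U first (add the entries for U minus each lowest piece of U):
  |U|=1: {7}:1  {9}:1
  |U|=2: {7,9}:2  {8,9}:1
  |U|=3: {6,8,9}:1  {7,8,9}:3
  |U|=4: {5,6,8,9}:1  {6,7,8,9}:4
  |U|=5: {4,5,6,8,9}:1  {5,6,7,8,9}:5
  |U|=6: {3,4,5,6,8,9}:1  {4,5,6,7,8,9}:6
  |U|=7: {3,4,5,6,7,8,9}:7
  |U|=8: {2,3,4,5,6,7,8,9}:7
  start at 0(a): 7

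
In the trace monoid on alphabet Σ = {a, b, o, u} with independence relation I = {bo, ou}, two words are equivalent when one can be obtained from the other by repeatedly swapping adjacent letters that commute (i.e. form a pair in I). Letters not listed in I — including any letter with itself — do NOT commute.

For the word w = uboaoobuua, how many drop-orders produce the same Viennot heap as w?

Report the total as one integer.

drop 0:u onto floor
drop 1:b onto {0:u}
drop 2:o onto floor
drop 3:a onto {1:b, 2:o}
drop 4:o onto {3:a}
drop 5:o onto {4:o}
drop 6:b onto {3:a}
drop 7:u onto {6:b}
drop 8:u onto {7:u}
drop 9:a onto {5:o, 8:u}
ground layer = {0:u, 2:o}
drop-orders for the pieces not yet dropped (sum over which currently-grounded one goes next):
  1 to go: {9} 1
  2 to go: {5,9} 1  {8,9} 1
  3 to go: {4,5,9} 1  {5,8,9} 2  {7,8,9} 1
  4 to go: {4,5,8,9} 3  {5,7,8,9} 3  {6,7,8,9} 1
  5 to go: {4,5,7,8,9} 6  {5,6,7,8,9} 4
  6 to go: {4,5,6,7,8,9} 10
  7 to go: {3,4,5,6,7,8,9} 10
  8 to go: {1,3,4,5,6,7,8,9} 10  {2,3,4,5,6,7,8,9} 10
  if 0:u drops first: 20 orders
  if 2:o drops first: 10 orders
heap linearizations: 30

30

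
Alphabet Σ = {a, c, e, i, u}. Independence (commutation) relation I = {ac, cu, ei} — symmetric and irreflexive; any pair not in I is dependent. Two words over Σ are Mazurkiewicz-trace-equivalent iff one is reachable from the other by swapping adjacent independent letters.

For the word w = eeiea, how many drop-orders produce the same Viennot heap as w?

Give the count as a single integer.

4

#0=e has no predecessor
#1=e depends on [0:e]
#2=i has no predecessor
#3=e depends on [1:e]
#4=a depends on [2:i, 3:e]
sources: [0:e, 2:i]
N(rest) = Σ N(rest − s) over sources s of rest; N(one piece) = 1:
  size 1 → [4]=1
  size 2 → [2,4]=1  [3,4]=1
  size 3 → [1,3,4]=1  [2,3,4]=2
  first=0(e) contributes 3
  first=2(i) contributes 1
|[w]| = 4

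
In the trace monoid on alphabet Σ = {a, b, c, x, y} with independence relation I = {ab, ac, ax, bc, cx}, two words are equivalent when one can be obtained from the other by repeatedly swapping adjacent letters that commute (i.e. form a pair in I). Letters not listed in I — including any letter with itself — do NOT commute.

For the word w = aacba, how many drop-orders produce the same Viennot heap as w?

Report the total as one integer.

0(a) covers ∅
1(a) covers 0:a
2(c) covers ∅
3(b) covers ∅
4(a) covers 1:a
floor of heap: 0:a, 2:c, 3:b
completions by unplaced set U, small U first (add the entries for U minus each lowest piece of U):
  |U|=1: {2}:1  {3}:1  {4}:1
  |U|=2: {1,4}:1  {2,3}:2  {2,4}:2  {3,4}:2
  |U|=3: {0,1,4}:1  {1,2,4}:3  {1,3,4}:3  {2,3,4}:6
  start at 0(a): 12
  start at 2(c): 4
  start at 3(b): 4
sum over floor = 20

20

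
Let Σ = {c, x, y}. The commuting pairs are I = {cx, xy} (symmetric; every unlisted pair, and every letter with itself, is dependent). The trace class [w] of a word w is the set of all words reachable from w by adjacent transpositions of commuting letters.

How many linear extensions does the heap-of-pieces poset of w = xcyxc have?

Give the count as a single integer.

10

#0=x has no predecessor
#1=c has no predecessor
#2=y depends on [1:c]
#3=x depends on [0:x]
#4=c depends on [2:y]
sources: [0:x, 1:c]
N(rest) = Σ N(rest − s) over sources s of rest; N(one piece) = 1:
  size 1 → [3]=1  [4]=1
  size 2 → [0,3]=1  [2,4]=1  [3,4]=2
  size 3 → [0,3,4]=3  [1,2,4]=1  [2,3,4]=3
  first=0(x) contributes 4
  first=1(c) contributes 6
|[w]| = 10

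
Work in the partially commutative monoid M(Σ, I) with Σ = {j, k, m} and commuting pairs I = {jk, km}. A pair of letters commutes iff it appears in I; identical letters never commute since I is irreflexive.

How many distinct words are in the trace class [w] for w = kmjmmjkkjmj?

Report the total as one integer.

0(k) covers ∅
1(m) covers ∅
2(j) covers 1:m
3(m) covers 2:j
4(m) covers 3:m
5(j) covers 4:m
6(k) covers 0:k
7(k) covers 6:k
8(j) covers 5:j
9(m) covers 8:j
10(j) covers 9:m
floor of heap: 0:k, 1:m
completions by unplaced set U, small U first (add the entries for U minus each lowest piece of U):
  |U|=1: {7}:1  {10}:1
  |U|=2: {6,7}:1  {7,10}:2  {9,10}:1
  |U|=3: {0,6,7}:1  {6,7,10}:3  {7,9,10}:3  {8,9,10}:1
  |U|=4: {0,6,7,10}:4  {5,8,9,10}:1  {6,7,9,10}:6  {7,8,9,10}:4
  |U|=5: {0,6,7,9,10}:10  {4,5,8,9,10}:1  {5,7,8,9,10}:5  {6,7,8,9,10}:10
  |U|=6: {0,6,7,8,9,10}:20  {3,4,5,8,9,10}:1  {4,5,7,8,9,10}:6  {5,6,7,8,9,10}:15
  |U|=7: {0,5,6,7,8,9,10}:35  {2,3,4,5,8,9,10}:1  {3,4,5,7,8,9,10}:7  {4,5,6,7,8,9,10}:21
  |U|=8: {0,4,5,6,7,8,9,10}:56  {1,2,3,4,5,8,9,10}:1  {2,3,4,5,7,8,9,10}:8  {3,4,5,6,7,8,9,10}:28
  |U|=9: {0,3,4,5,6,7,8,9,10}:84  {1,2,3,4,5,7,8,9,10}:9  {2,3,4,5,6,7,8,9,10}:36
  start at 0(k): 45
  start at 1(m): 120
sum over floor = 165

165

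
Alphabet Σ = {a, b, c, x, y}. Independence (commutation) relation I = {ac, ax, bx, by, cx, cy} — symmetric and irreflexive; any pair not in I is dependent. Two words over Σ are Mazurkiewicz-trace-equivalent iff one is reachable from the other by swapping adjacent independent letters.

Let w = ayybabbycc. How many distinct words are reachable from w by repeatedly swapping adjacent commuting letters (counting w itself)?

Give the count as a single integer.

15

#0=a has no predecessor
#1=y depends on [0:a]
#2=y depends on [1:y]
#3=b depends on [0:a]
#4=a depends on [2:y, 3:b]
#5=b depends on [4:a]
#6=b depends on [5:b]
#7=y depends on [4:a]
#8=c depends on [6:b]
#9=c depends on [8:c]
sources: [0:a]
N(rest) = Σ N(rest − s) over sources s of rest; N(one piece) = 1:
  size 1 → [7]=1  [9]=1
  size 2 → [7,9]=2  [8,9]=1
  size 3 → [6,8,9]=1  [7,8,9]=3
  size 4 → [5,6,8,9]=1  [6,7,8,9]=4
  size 5 → [5,6,7,8,9]=5
  size 6 → [4,5,6,7,8,9]=5
  size 7 → [2,4,5,6,7,8,9]=5  [3,4,5,6,7,8,9]=5
  size 8 → [1,2,4,5,6,7,8,9]=5  [2,3,4,5,6,7,8,9]=10
  first=0(a) contributes 15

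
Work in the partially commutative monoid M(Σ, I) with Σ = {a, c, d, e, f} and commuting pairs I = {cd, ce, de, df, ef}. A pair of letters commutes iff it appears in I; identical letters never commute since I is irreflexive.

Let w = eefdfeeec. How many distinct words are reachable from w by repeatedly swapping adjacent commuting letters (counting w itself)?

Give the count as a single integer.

504

piece 0:e — minimal
piece 1:e rests on {0:e}
piece 2:f — minimal
piece 3:d — minimal
piece 4:f rests on {2:f}
piece 5:e rests on {1:e}
piece 6:e rests on {5:e}
piece 7:e rests on {6:e}
piece 8:c rests on {4:f}
minimal pieces: {0:e, 2:f, 3:d}
ways to finish when only these pieces remain (= sum over removing one remaining piece with nothing left below it):
  1 left: {3}→1  {7}→1  {8}→1
  2 left: {3,7}→2  {3,8}→2  {4,8}→1  {6,7}→1  {7,8}→2
  3 left: {2,4,8}→1  {3,4,8}→3  {3,6,7}→3  {3,7,8}→6  {4,7,8}→3  {5,6,7}→1  {6,7,8}→3
  4 left: {1,5,6,7}→1  {2,3,4,8}→4  {2,4,7,8}→4  {3,4,7,8}→12  {3,5,6,7}→4  {3,6,7,8}→12  {4,6,7,8}→6  {5,6,7,8}→4
  5 left: {0,1,5,6,7}→1  {1,3,5,6,7}→5  {1,5,6,7,8}→5  {2,3,4,7,8}→20  {2,4,6,7,8}→10  {3,4,6,7,8}→30  {3,5,6,7,8}→20  {4,5,6,7,8}→10
  6 left: {0,1,3,5,6,7}→6  {0,1,5,6,7,8}→6  {1,3,5,6,7,8}→30  {1,4,5,6,7,8}→15  {2,3,4,6,7,8}→60  {2,4,5,6,7,8}→20  {3,4,5,6,7,8}→60
  7 left: {0,1,3,5,6,7,8}→42  {0,1,4,5,6,7,8}→21  {1,2,4,5,6,7,8}→35  {1,3,4,5,6,7,8}→105  {2,3,4,5,6,7,8}→140
  placing 0:e first → 280 extensions
  placing 2:f first → 168 extensions
  placing 3:d first → 56 extensions
total linear extensions = 504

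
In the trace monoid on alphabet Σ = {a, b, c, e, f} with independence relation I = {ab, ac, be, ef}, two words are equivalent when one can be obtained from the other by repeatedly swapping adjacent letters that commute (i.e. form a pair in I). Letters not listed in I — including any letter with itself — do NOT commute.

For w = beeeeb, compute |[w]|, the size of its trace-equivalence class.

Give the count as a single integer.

15

0(b) covers ∅
1(e) covers ∅
2(e) covers 1:e
3(e) covers 2:e
4(e) covers 3:e
5(b) covers 0:b
floor of heap: 0:b, 1:e
completions by unplaced set U, small U first (add the entries for U minus each lowest piece of U):
  |U|=1: {4}:1  {5}:1
  |U|=2: {0,5}:1  {3,4}:1  {4,5}:2
  |U|=3: {0,4,5}:3  {2,3,4}:1  {3,4,5}:3
  |U|=4: {0,3,4,5}:6  {1,2,3,4}:1  {2,3,4,5}:4
  start at 0(b): 5
  start at 1(e): 10
sum over floor = 15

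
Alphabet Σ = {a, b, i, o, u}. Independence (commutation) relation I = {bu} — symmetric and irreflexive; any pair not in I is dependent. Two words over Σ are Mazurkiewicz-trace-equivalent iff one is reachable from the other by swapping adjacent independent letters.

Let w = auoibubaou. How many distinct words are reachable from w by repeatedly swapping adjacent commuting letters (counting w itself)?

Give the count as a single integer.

3

0(a) covers ∅
1(u) covers 0:a
2(o) covers 1:u
3(i) covers 2:o
4(b) covers 3:i
5(u) covers 3:i
6(b) covers 4:b
7(a) covers 5:u, 6:b
8(o) covers 7:a
9(u) covers 8:o
floor of heap: 0:a
completions by unplaced set U, small U first (add the entries for U minus each lowest piece of U):
  |U|=1: {9}:1
  |U|=2: {8,9}:1
  |U|=3: {7,8,9}:1
  |U|=4: {5,7,8,9}:1  {6,7,8,9}:1
  |U|=5: {4,6,7,8,9}:1  {5,6,7,8,9}:2
  |U|=6: {4,5,6,7,8,9}:3
  |U|=7: {3,4,5,6,7,8,9}:3
  |U|=8: {2,3,4,5,6,7,8,9}:3
  start at 0(a): 3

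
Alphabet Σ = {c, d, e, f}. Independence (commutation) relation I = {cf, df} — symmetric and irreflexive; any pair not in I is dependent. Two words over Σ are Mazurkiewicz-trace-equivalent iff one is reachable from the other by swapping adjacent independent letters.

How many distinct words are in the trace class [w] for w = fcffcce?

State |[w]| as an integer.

20

0(f) covers ∅
1(c) covers ∅
2(f) covers 0:f
3(f) covers 2:f
4(c) covers 1:c
5(c) covers 4:c
6(e) covers 3:f, 5:c
floor of heap: 0:f, 1:c
completions by unplaced set U, small U first (add the entries for U minus each lowest piece of U):
  |U|=1: {6}:1
  |U|=2: {3,6}:1  {5,6}:1
  |U|=3: {2,3,6}:1  {3,5,6}:2  {4,5,6}:1
  |U|=4: {0,2,3,6}:1  {1,4,5,6}:1  {2,3,5,6}:3  {3,4,5,6}:3
  |U|=5: {0,2,3,5,6}:4  {1,3,4,5,6}:4  {2,3,4,5,6}:6
  start at 0(f): 10
  start at 1(c): 10
sum over floor = 20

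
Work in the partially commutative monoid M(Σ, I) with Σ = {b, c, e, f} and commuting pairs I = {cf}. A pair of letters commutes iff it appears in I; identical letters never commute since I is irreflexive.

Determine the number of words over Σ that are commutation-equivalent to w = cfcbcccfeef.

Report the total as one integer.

12

drop 0:c onto floor
drop 1:f onto floor
drop 2:c onto {0:c}
drop 3:b onto {1:f, 2:c}
drop 4:c onto {3:b}
drop 5:c onto {4:c}
drop 6:c onto {5:c}
drop 7:f onto {3:b}
drop 8:e onto {6:c, 7:f}
drop 9:e onto {8:e}
drop 10:f onto {9:e}
ground layer = {0:c, 1:f}
drop-orders for the pieces not yet dropped (sum over which currently-grounded one goes next):
  1 to go: {10} 1
  2 to go: {9,10} 1
  3 to go: {8,9,10} 1
  4 to go: {6,8,9,10} 1  {7,8,9,10} 1
  5 to go: {5,6,8,9,10} 1  {6,7,8,9,10} 2
  6 to go: {4,5,6,8,9,10} 1  {5,6,7,8,9,10} 3
  7 to go: {4,5,6,7,8,9,10} 4
  8 to go: {3,4,5,6,7,8,9,10} 4
  9 to go: {1,3,4,5,6,7,8,9,10} 4  {2,3,4,5,6,7,8,9,10} 4
  if 0:c drops first: 8 orders
  if 1:f drops first: 4 orders
heap linearizations: 12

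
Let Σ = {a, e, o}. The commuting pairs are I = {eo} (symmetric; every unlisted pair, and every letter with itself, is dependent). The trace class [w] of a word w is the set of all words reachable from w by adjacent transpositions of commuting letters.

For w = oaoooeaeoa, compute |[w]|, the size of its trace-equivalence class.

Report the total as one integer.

8

piece 0:o — minimal
piece 1:a rests on {0:o}
piece 2:o rests on {1:a}
piece 3:o rests on {2:o}
piece 4:o rests on {3:o}
piece 5:e rests on {1:a}
piece 6:a rests on {4:o, 5:e}
piece 7:e rests on {6:a}
piece 8:o rests on {6:a}
piece 9:a rests on {7:e, 8:o}
minimal pieces: {0:o}
ways to finish when only these pieces remain (= sum over removing one remaining piece with nothing left below it):
  1 left: {9}→1
  2 left: {7,9}→1  {8,9}→1
  3 left: {7,8,9}→2
  4 left: {6,7,8,9}→2
  5 left: {4,6,7,8,9}→2  {5,6,7,8,9}→2
  6 left: {3,4,6,7,8,9}→2  {4,5,6,7,8,9}→4
  7 left: {2,3,4,6,7,8,9}→2  {3,4,5,6,7,8,9}→6
  8 left: {2,3,4,5,6,7,8,9}→8
  placing 0:o first → 8 extensions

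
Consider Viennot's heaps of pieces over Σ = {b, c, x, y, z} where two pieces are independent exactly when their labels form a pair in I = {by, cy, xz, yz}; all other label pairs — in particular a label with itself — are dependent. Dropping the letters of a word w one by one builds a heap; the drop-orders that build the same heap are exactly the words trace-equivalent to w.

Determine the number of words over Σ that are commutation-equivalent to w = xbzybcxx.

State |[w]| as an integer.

piece 0:x — minimal
piece 1:b rests on {0:x}
piece 2:z rests on {1:b}
piece 3:y rests on {0:x}
piece 4:b rests on {2:z}
piece 5:c rests on {4:b}
piece 6:x rests on {3:y, 5:c}
piece 7:x rests on {6:x}
minimal pieces: {0:x}
ways to finish when only these pieces remain (= sum over removing one remaining piece with nothing left below it):
  1 left: {7}→1
  2 left: {6,7}→1
  3 left: {3,6,7}→1  {5,6,7}→1
  4 left: {3,5,6,7}→2  {4,5,6,7}→1
  5 left: {2,4,5,6,7}→1  {3,4,5,6,7}→3
  6 left: {1,2,4,5,6,7}→1  {2,3,4,5,6,7}→4
  placing 0:x first → 5 extensions

5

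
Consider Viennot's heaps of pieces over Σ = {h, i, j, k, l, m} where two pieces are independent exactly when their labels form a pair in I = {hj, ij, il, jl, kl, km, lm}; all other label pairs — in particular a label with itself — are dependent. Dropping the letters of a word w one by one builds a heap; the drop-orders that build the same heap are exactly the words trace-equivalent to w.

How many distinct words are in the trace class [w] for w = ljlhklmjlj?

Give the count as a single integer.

0(l) covers ∅
1(j) covers ∅
2(l) covers 0:l
3(h) covers 2:l
4(k) covers 1:j, 3:h
5(l) covers 3:h
6(m) covers 1:j, 3:h
7(j) covers 4:k, 6:m
8(l) covers 5:l
9(j) covers 7:j
floor of heap: 0:l, 1:j
completions by unplaced set U, small U first (add the entries for U minus each lowest piece of U):
  |U|=1: {8}:1  {9}:1
  |U|=2: {5,8}:1  {7,9}:1  {8,9}:2
  |U|=3: {4,7,9}:1  {5,8,9}:3  {6,7,9}:1  {7,8,9}:3
  |U|=4: {4,6,7,9}:2  {4,7,8,9}:4  {5,7,8,9}:6  {6,7,8,9}:4
  |U|=5: {1,4,6,7,9}:2  {4,5,7,8,9}:10  {4,6,7,8,9}:10  {5,6,7,8,9}:10
  |U|=6: {1,4,6,7,8,9}:12  {4,5,6,7,8,9}:30
  |U|=7: {1,4,5,6,7,8,9}:42  {3,4,5,6,7,8,9}:30
  |U|=8: {1,3,4,5,6,7,8,9}:72  {2,3,4,5,6,7,8,9}:30
  start at 0(l): 102
  start at 1(j): 30
sum over floor = 132

132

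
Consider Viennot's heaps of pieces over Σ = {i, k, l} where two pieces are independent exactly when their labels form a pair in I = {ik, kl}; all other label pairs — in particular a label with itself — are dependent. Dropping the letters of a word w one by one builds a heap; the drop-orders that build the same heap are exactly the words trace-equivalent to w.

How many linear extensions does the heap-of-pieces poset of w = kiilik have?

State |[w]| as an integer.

15

0(k) covers ∅
1(i) covers ∅
2(i) covers 1:i
3(l) covers 2:i
4(i) covers 3:l
5(k) covers 0:k
floor of heap: 0:k, 1:i
completions by unplaced set U, small U first (add the entries for U minus each lowest piece of U):
  |U|=1: {4}:1  {5}:1
  |U|=2: {0,5}:1  {3,4}:1  {4,5}:2
  |U|=3: {0,4,5}:3  {2,3,4}:1  {3,4,5}:3
  |U|=4: {0,3,4,5}:6  {1,2,3,4}:1  {2,3,4,5}:4
  start at 0(k): 5
  start at 1(i): 10
sum over floor = 15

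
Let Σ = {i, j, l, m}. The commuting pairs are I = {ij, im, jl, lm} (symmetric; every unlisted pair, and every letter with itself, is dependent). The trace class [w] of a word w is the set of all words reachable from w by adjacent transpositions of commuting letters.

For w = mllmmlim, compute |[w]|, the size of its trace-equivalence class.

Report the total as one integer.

drop 0:m onto floor
drop 1:l onto floor
drop 2:l onto {1:l}
drop 3:m onto {0:m}
drop 4:m onto {3:m}
drop 5:l onto {2:l}
drop 6:i onto {5:l}
drop 7:m onto {4:m}
ground layer = {0:m, 1:l}
drop-orders for the pieces not yet dropped (sum over which currently-grounded one goes next):
  1 to go: {6} 1  {7} 1
  2 to go: {4,7} 1  {5,6} 1  {6,7} 2
  3 to go: {2,5,6} 1  {3,4,7} 1  {4,6,7} 3  {5,6,7} 3
  4 to go: {0,3,4,7} 1  {1,2,5,6} 1  {2,5,6,7} 4  {3,4,6,7} 4  {4,5,6,7} 6
  5 to go: {0,3,4,6,7} 5  {1,2,5,6,7} 5  {2,4,5,6,7} 10  {3,4,5,6,7} 10
  6 to go: {0,3,4,5,6,7} 15  {1,2,4,5,6,7} 15  {2,3,4,5,6,7} 20
  if 0:m drops first: 35 orders
  if 1:l drops first: 35 orders
heap linearizations: 70

70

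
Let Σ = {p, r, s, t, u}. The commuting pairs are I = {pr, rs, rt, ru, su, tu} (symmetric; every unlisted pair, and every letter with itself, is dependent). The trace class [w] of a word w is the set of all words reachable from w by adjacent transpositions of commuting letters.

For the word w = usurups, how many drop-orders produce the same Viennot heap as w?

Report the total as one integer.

28

0(u) covers ∅
1(s) covers ∅
2(u) covers 0:u
3(r) covers ∅
4(u) covers 2:u
5(p) covers 1:s, 4:u
6(s) covers 5:p
floor of heap: 0:u, 1:s, 3:r
completions by unplaced set U, small U first (add the entries for U minus each lowest piece of U):
  |U|=1: {3}:1  {6}:1
  |U|=2: {3,6}:2  {5,6}:1
  |U|=3: {1,5,6}:1  {3,5,6}:3  {4,5,6}:1
  |U|=4: {1,3,5,6}:4  {1,4,5,6}:2  {2,4,5,6}:1  {3,4,5,6}:4
  |U|=5: {0,2,4,5,6}:1  {1,2,4,5,6}:3  {1,3,4,5,6}:10  {2,3,4,5,6}:5
  start at 0(u): 18
  start at 1(s): 6
  start at 3(r): 4
sum over floor = 28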